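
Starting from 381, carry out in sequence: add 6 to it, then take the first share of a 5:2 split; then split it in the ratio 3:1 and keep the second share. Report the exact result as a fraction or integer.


Start with 381.
Step 1: Add 6: 381+6=387; split 5:2 first = 387*5/7 = 1935/7
Step 2: Split 3:1, second share = 1935/7 * 1/4 = 1935/28
Final result = 1935/28

1935/28


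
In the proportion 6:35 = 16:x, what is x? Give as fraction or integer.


Setting up: 6/35 = 16/x
Cross multiply: 6 * x = 35 * 16
6x = 560
x = 560/6
x = 280/3

280/3


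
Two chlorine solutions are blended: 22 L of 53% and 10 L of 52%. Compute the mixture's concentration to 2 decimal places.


Solute in mixture 1 = 53% of 22 L = 22*53/100 = 583/50 L
Solute in mixture 2 = 52% of 10 L = 10*52/100 = 26/5 L
Total solute = 583/50 + 26/5 = 843/50 L
Total volume = 22 + 10 = 32 L
Final concentration = 843/50/32 * 100 = 52.69%

52.69


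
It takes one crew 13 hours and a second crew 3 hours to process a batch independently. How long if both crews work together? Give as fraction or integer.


Rate of A = 1/13 job per hour
Rate of B = 1/3 job per hour
Combined rate = 1/13 + 1/3
Find common denominator: (3 + 13)/(13*3) = 16/39
Combined rate = 16/39 job per hour
Time together = 1 / (16/39) = 39/16 hours

39/16


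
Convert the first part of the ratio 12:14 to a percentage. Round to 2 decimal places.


Total parts = 12 + 14 = 26
First part fraction = 12/26
Percentage = (12/26) * 100
= 0.461538 * 100
= 46.15%

46.15


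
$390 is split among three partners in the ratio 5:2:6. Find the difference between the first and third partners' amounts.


Total parts = 5 + 2 + 6 = 13
Value per part = 390 / 13 = 30
Shares: 5*30=150, 2*30=60, 6*30=180
First share = 150, third share = 180
Difference = |150 - 180| = 30

30


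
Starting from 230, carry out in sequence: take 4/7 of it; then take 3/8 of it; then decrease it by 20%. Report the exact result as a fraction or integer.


Start with 230.
Step 1: Take 4/7: 230 * 4/7 = 920/7
Step 2: Take 3/8: 920/7 * 3/8 = 345/7
Step 3: Decrease by 20%: 345/7 * 80/100 = 276/7
Final result = 276/7

276/7


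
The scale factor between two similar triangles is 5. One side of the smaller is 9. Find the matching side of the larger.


Similar triangles have proportional sides
Scale factor = 5
Smaller side = 9
Corresponding larger side = 9 * 5
= 45

45


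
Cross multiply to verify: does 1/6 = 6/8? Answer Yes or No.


Cross multiply to check 1/6 = 6/8
Left cross product: 1 * 8 = 8
Right cross product: 6 * 6 = 36
8 != 36
Not equal, so proportions differ => No

No


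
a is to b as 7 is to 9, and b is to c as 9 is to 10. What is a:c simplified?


Given a:b = 7:9 and b:c = 9:10
Make b consistent. Multiply first ratio by 9: a:b = 63:81
Multiply second ratio by 9: b:c = 81:90
Now b = 81 in both, so a:b:c = 63:81:90
Therefore a:c = 63:90
Simplify by GCD: a:c = 7:10

7:10


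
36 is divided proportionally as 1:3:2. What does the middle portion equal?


Ratio = 1:3:2
Total parts = 1 + 3 + 2 = 6
Value per part = 36 / 6 = 6
First share = 1 * 6 = 6
Middle share = 3 * 6 = 18
Third share = 2 * 6 = 12

18


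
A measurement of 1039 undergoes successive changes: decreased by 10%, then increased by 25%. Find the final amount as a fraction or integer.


Start: 1039
Step 1: decrease by 10% => multiply by 90/100
  1039 * 90/100 = 9351/10
Step 2: increase by 25% => multiply by 125/100
  9351/10 * 125/100 = 9351/8
Final value = 9351/8

9351/8


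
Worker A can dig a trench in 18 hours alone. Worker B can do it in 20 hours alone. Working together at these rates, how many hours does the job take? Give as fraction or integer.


Rate of A = 1/18 job per hour
Rate of B = 1/20 job per hour
Combined rate = 1/18 + 1/20
Find common denominator: (20 + 18)/(18*20) = 38/360
Combined rate = 19/180 job per hour
Time together = 1 / (19/180) = 180/19 hours

180/19


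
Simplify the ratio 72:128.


Find GCD(72, 128)
GCD = 8
Divide both by 8: 72/8 = 9, 128/8 = 16
Simplified ratio = 9:16

9:16


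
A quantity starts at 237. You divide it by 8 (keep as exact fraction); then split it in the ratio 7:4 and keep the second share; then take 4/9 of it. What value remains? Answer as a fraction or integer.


Start with 237.
Step 1: Divide by 8: 237 / 8 = 237/8
Step 2: Split 7:4, second share = 237/8 * 4/11 = 237/22
Step 3: Take 4/9: 237/22 * 4/9 = 158/33
Final result = 158/33

158/33


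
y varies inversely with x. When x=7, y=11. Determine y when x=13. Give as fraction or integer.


Inverse proportion: y = k/x
Find k: k = 7 * 11 = 77
Compute y at x=13: y = 77/13
y = 77/13

77/13


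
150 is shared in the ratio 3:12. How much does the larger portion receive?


Total parts = 3 + 12 = 15
Value per part = 150 / 15 = 10
First share = 3 * 10 = 30
Second share = 12 * 10 = 120
Larger share = 120

120


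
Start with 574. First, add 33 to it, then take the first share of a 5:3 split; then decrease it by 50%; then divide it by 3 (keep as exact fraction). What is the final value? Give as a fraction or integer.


Start with 574.
Step 1: Add 33: 574+33=607; split 5:3 first = 607*5/8 = 3035/8
Step 2: Decrease by 50%: 3035/8 * 50/100 = 3035/16
Step 3: Divide by 3: 3035/16 / 3 = 3035/48
Final result = 3035/48

3035/48


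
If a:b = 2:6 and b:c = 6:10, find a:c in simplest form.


Given a:b = 2:6 and b:c = 6:10
Make b consistent. Multiply first ratio by 6: a:b = 12:36
Multiply second ratio by 6: b:c = 36:60
Now b = 36 in both, so a:b:c = 12:36:60
Therefore a:c = 12:60
Simplify by GCD: a:c = 1:5

1:5


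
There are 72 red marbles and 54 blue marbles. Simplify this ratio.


Find GCD(72, 54)
GCD = 18
Divide both by 18: 72/18 = 4, 54/18 = 3
Simplified ratio = 4:3

4:3


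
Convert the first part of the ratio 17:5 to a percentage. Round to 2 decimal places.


Total parts = 17 + 5 = 22
First part fraction = 17/22
Percentage = (17/22) * 100
= 0.772727 * 100
= 77.27%

77.27


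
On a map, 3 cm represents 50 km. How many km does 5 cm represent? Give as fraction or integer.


Map scale: 3 cm = 50 km
Measured distance on map = 5 cm
Set up proportion: 5 * 50 / 3
= 250 / 3
= 250/3 km

250/3


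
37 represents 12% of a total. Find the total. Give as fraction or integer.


Given: 37 is 12% of the whole
Set up: 37 = 12/100 * whole
whole = 37 * 100 / 12
whole = 3700 / 12
whole = 925/3

925/3


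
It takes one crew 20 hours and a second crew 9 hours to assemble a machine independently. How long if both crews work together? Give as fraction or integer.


Rate of A = 1/20 job per hour
Rate of B = 1/9 job per hour
Combined rate = 1/20 + 1/9
Find common denominator: (9 + 20)/(20*9) = 29/180
Combined rate = 29/180 job per hour
Time together = 1 / (29/180) = 180/29 hours

180/29


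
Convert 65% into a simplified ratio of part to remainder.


Part = 65%, Remainder = 35%
Ratio = 65:35
GCD(65, 35) = 5
Simplify: 13:7 = 13:7

13:7


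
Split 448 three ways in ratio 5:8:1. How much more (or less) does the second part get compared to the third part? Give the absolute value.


Total parts = 5 + 8 + 1 = 14
Value per part = 448 / 14 = 32
Shares: 5*32=160, 8*32=256, 1*32=32
Second share = 256, third share = 32
Difference = |256 - 32| = 224

224


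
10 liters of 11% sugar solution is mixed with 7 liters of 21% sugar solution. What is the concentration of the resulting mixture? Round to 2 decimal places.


Solute in mixture 1 = 11% of 10 L = 10*11/100 = 11/10 L
Solute in mixture 2 = 21% of 7 L = 7*21/100 = 147/100 L
Total solute = 11/10 + 147/100 = 257/100 L
Total volume = 10 + 7 = 17 L
Final concentration = 257/100/17 * 100 = 15.12%

15.12


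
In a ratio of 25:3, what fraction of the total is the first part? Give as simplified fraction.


Total parts = 25 + 3 = 28
First part fraction = 25/28
Simplify: 25/28 = 25/28

25/28


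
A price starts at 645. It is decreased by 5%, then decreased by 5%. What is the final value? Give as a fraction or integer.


Start: 645
Step 1: decrease by 5% => multiply by 95/100
  645 * 95/100 = 2451/4
Step 2: decrease by 5% => multiply by 95/100
  2451/4 * 95/100 = 46569/80
Final value = 46569/80

46569/80


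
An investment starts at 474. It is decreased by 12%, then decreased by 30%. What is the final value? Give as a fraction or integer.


Start: 474
Step 1: decrease by 12% => multiply by 88/100
  474 * 88/100 = 10428/25
Step 2: decrease by 30% => multiply by 70/100
  10428/25 * 70/100 = 36498/125
Final value = 36498/125

36498/125


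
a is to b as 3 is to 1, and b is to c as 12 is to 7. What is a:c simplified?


Given a:b = 3:1 and b:c = 12:7
Make b consistent. Multiply first ratio by 12: a:b = 36:12
Multiply second ratio by 1: b:c = 12:7
Now b = 12 in both, so a:b:c = 36:12:7
Therefore a:c = 36:7
Simplify by GCD: a:c = 36:7

36:7


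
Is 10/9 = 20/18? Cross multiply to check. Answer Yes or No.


Cross multiply to check 10/9 = 20/18
Left cross product: 10 * 18 = 180
Right cross product: 9 * 20 = 180
180 = 180
Equal, so proportions match => Yes

Yes


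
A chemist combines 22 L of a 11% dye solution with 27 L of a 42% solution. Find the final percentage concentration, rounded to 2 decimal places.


Solute in mixture 1 = 11% of 22 L = 22*11/100 = 121/50 L
Solute in mixture 2 = 42% of 27 L = 27*42/100 = 567/50 L
Total solute = 121/50 + 567/50 = 344/25 L
Total volume = 22 + 27 = 49 L
Final concentration = 344/25/49 * 100 = 28.08%

28.08


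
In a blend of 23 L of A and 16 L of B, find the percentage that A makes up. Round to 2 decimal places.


Volume of A = 23 L
Volume of B = 16 L
Total volume = 23 + 16 = 39 L
Percentage of A = (23/39) * 100
= 58.97%

58.97


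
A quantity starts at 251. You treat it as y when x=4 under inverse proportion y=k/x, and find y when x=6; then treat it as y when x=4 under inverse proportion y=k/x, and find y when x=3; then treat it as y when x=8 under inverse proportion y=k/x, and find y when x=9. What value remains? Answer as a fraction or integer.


Start with 251.
Step 1: Inverse prop: k = (251)*4; new y = k/6 = 251*4/6 = 502/3
Step 2: Inverse prop: k = (502/3)*4; new y = k/3 = 502/3*4/3 = 2008/9
Step 3: Inverse prop: k = (2008/9)*8; new y = k/9 = 2008/9*8/9 = 16064/81
Final result = 16064/81

16064/81


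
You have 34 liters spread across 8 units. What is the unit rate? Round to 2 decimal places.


Total liters = 34
Number of units = 8
Unit rate = 34 / 8
= 4.25 liters per unit

4.25


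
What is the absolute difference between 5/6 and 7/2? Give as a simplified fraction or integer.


Simplify: 5/6 = 5/6 and 7/2 = 7/2
Find common denominator: LCD = 6
Convert: 5/6 and 21/6
Difference = |5 - 21|/6 = 16/6
Simplified = 8/3

8/3


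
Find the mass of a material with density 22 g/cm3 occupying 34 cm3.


Using mass = density * volume
Density = 22 g/cm3
Volume = 34 cm3
Mass = 22 * 34
= 748 g

748


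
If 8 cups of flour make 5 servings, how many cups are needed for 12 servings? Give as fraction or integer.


Original: 8 cups for 5 servings
Target servings = 12
Scaling factor = 12/5
New amount = 8 * 12/5
= 96/5
= 96/5 cups

96/5


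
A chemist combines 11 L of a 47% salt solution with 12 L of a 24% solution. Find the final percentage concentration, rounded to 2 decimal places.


Solute in mixture 1 = 47% of 11 L = 11*47/100 = 517/100 L
Solute in mixture 2 = 24% of 12 L = 12*24/100 = 72/25 L
Total solute = 517/100 + 72/25 = 161/20 L
Total volume = 11 + 12 = 23 L
Final concentration = 161/20/23 * 100 = 35.00%

35.00


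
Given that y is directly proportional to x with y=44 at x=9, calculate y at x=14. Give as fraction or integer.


Direct proportion: y = kx
Find k: k = 44/9 = 44/9
Compute y at x=14: y = 44/9 * 14
y = 616/9

616/9


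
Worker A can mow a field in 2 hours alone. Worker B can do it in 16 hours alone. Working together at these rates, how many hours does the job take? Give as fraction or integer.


Rate of A = 1/2 job per hour
Rate of B = 1/16 job per hour
Combined rate = 1/2 + 1/16
Find common denominator: (16 + 2)/(2*16) = 18/32
Combined rate = 9/16 job per hour
Time together = 1 / (9/16) = 16/9 hours

16/9


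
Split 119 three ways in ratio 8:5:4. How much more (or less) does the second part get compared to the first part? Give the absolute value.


Total parts = 8 + 5 + 4 = 17
Value per part = 119 / 17 = 7
Shares: 8*7=56, 5*7=35, 4*7=28
Second share = 35, first share = 56
Difference = |35 - 56| = 21

21


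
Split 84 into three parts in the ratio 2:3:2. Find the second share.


Ratio = 2:3:2
Total parts = 2 + 3 + 2 = 7
Value per part = 84 / 7 = 12
First share = 2 * 12 = 24
Middle share = 3 * 12 = 36
Third share = 2 * 12 = 24

36


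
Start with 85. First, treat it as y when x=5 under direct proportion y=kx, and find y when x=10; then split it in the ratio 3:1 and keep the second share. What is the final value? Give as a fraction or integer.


Start with 85.
Step 1: Direct prop: k = (85)/5; new y = k*10 = 85*10/5 = 170
Step 2: Split 3:1, second share = 170 * 1/4 = 85/2
Final result = 85/2

85/2


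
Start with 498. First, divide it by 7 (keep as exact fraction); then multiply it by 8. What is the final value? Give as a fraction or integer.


Start with 498.
Step 1: Divide by 7: 498 / 7 = 498/7
Step 2: Multiply by 8: 498/7 * 8 = 3984/7
Final result = 3984/7

3984/7


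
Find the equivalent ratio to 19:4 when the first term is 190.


Original ratio: 19:4
First term target: 190
Scale factor = 190 / 19 = 10
Multiply second term: 4 * 10 = 40
Equivalent ratio = 190:40

190:40


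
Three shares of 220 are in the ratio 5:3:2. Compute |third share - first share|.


Total parts = 5 + 3 + 2 = 10
Value per part = 220 / 10 = 22
Shares: 5*22=110, 3*22=66, 2*22=44
Third share = 44, first share = 110
Difference = |44 - 110| = 66

66


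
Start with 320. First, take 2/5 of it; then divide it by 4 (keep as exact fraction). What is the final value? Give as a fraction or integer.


Start with 320.
Step 1: Take 2/5: 320 * 2/5 = 128
Step 2: Divide by 4: 128 / 4 = 32
Final result = 32

32


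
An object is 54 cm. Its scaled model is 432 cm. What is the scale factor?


Original length = 54 cm
Scaled length = 432 cm
Scale factor = 432 / 54
= 8

8


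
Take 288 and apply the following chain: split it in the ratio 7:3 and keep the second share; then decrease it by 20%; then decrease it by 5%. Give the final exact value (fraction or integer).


Start with 288.
Step 1: Split 7:3, second share = 288 * 3/10 = 432/5
Step 2: Decrease by 20%: 432/5 * 80/100 = 1728/25
Step 3: Decrease by 5%: 1728/25 * 95/100 = 8208/125
Final result = 8208/125

8208/125


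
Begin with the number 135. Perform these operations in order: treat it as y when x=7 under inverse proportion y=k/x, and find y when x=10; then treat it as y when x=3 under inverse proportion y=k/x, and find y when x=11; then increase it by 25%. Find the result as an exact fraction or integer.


Start with 135.
Step 1: Inverse prop: k = (135)*7; new y = k/10 = 135*7/10 = 189/2
Step 2: Inverse prop: k = (189/2)*3; new y = k/11 = 189/2*3/11 = 567/22
Step 3: Increase by 25%: 567/22 * 125/100 = 2835/88
Final result = 2835/88

2835/88


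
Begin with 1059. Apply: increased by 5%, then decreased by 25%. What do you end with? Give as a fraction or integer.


Start: 1059
Step 1: increase by 5% => multiply by 105/100
  1059 * 105/100 = 22239/20
Step 2: decrease by 25% => multiply by 75/100
  22239/20 * 75/100 = 66717/80
Final value = 66717/80

66717/80


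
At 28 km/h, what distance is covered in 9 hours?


Using distance = speed * time
Speed = 28 km/h
Time = 9 hours
Distance = 28 * 9
= 252 km

252


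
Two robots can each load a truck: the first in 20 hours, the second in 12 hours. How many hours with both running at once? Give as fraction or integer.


Rate of A = 1/20 job per hour
Rate of B = 1/12 job per hour
Combined rate = 1/20 + 1/12
Find common denominator: (12 + 20)/(20*12) = 32/240
Combined rate = 2/15 job per hour
Time together = 1 / (2/15) = 15/2 hours

15/2


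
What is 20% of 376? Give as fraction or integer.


Compute 20% of 376
Convert percentage: 20% = 20/100
Multiply: 376 * 20/100
= 7520/100
= 376/5

376/5


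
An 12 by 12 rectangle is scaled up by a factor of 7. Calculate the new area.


Original dimensions: 12 x 12
Enlargement factor = 7
New width = 12 * 7 = 84
New height = 12 * 7 = 84
New area = 84 * 84 = 7056

7056


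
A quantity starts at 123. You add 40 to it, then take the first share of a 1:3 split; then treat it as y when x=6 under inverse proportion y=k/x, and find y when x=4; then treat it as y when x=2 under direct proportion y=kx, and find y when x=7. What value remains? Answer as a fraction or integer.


Start with 123.
Step 1: Add 40: 123+40=163; split 1:3 first = 163*1/4 = 163/4
Step 2: Inverse prop: k = (163/4)*6; new y = k/4 = 163/4*6/4 = 489/8
Step 3: Direct prop: k = (489/8)/2; new y = k*7 = 489/8*7/2 = 3423/16
Final result = 3423/16

3423/16


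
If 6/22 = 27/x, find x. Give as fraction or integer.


Setting up: 6/22 = 27/x
Cross multiply: 6 * x = 22 * 27
6x = 594
x = 594/6
x = 99

99


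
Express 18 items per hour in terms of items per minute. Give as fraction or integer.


Converting from per hour to per minute
Rate = 18 items per hour
Divide by 60: 18/60
= 3/10 items per minute

3/10


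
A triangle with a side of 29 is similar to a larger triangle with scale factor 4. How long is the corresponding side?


Similar triangles have proportional sides
Scale factor = 4
Smaller side = 29
Corresponding larger side = 29 * 4
= 116

116


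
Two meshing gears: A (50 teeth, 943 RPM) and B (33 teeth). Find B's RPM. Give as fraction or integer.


Gear ratio: teeth_A * RPM_A = teeth_B * RPM_B
50 * 943 = 33 * RPM_B
47150 = 33 * RPM_B
RPM_B = 47150 / 33
RPM_B = 47150/33

47150/33


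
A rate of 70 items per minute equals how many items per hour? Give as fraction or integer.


Converting from per minute to per hour
Rate = 70 items per minute
Multiply by 60: 70 * 60
= 4200 items per hour

4200


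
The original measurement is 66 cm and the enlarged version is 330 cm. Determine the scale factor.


Original length = 66 cm
Scaled length = 330 cm
Scale factor = 330 / 66
= 5

5


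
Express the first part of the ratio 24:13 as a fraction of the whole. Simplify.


Total parts = 24 + 13 = 37
First part fraction = 24/37
Simplify: 24/37 = 24/37

24/37


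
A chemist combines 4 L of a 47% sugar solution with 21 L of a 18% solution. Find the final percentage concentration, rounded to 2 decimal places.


Solute in mixture 1 = 47% of 4 L = 4*47/100 = 47/25 L
Solute in mixture 2 = 18% of 21 L = 21*18/100 = 189/50 L
Total solute = 47/25 + 189/50 = 283/50 L
Total volume = 4 + 21 = 25 L
Final concentration = 283/50/25 * 100 = 22.64%

22.64


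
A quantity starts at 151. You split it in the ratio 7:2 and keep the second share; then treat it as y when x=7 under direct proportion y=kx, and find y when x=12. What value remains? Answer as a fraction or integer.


Start with 151.
Step 1: Split 7:2, second share = 151 * 2/9 = 302/9
Step 2: Direct prop: k = (302/9)/7; new y = k*12 = 302/9*12/7 = 1208/21
Final result = 1208/21

1208/21


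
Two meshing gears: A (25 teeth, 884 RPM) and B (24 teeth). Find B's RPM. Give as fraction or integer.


Gear ratio: teeth_A * RPM_A = teeth_B * RPM_B
25 * 884 = 24 * RPM_B
22100 = 24 * RPM_B
RPM_B = 22100 / 24
RPM_B = 5525/6

5525/6


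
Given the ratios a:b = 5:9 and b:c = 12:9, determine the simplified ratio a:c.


Given a:b = 5:9 and b:c = 12:9
Make b consistent. Multiply first ratio by 12: a:b = 60:108
Multiply second ratio by 9: b:c = 108:81
Now b = 108 in both, so a:b:c = 60:108:81
Therefore a:c = 60:81
Simplify by GCD: a:c = 20:27

20:27


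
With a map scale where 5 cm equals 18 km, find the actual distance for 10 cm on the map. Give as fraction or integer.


Map scale: 5 cm = 18 km
Measured distance on map = 10 cm
Set up proportion: 10 * 18 / 5
= 180 / 5
= 36 km

36


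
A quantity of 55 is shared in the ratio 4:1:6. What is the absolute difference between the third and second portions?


Total parts = 4 + 1 + 6 = 11
Value per part = 55 / 11 = 5
Shares: 4*5=20, 1*5=5, 6*5=30
Third share = 30, second share = 5
Difference = |30 - 5| = 25

25


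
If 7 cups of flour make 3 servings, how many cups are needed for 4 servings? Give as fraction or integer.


Original: 7 cups for 3 servings
Target servings = 4
Scaling factor = 4/3
New amount = 7 * 4/3
= 28/3
= 28/3 cups

28/3


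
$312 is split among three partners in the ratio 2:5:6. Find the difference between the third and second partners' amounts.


Total parts = 2 + 5 + 6 = 13
Value per part = 312 / 13 = 24
Shares: 2*24=48, 5*24=120, 6*24=144
Third share = 144, second share = 120
Difference = |144 - 120| = 24

24


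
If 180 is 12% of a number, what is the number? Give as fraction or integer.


Given: 180 is 12% of the whole
Set up: 180 = 12/100 * whole
whole = 180 * 100 / 12
whole = 18000 / 12
whole = 1500

1500


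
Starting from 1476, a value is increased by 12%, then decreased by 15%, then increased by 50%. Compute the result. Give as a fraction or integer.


Start: 1476
Step 1: increase by 12% => multiply by 112/100
  1476 * 112/100 = 41328/25
Step 2: decrease by 15% => multiply by 85/100
  41328/25 * 85/100 = 175644/125
Step 3: increase by 50% => multiply by 150/100
  175644/125 * 150/100 = 263466/125
Final value = 263466/125

263466/125


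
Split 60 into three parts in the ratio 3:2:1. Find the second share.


Ratio = 3:2:1
Total parts = 3 + 2 + 1 = 6
Value per part = 60 / 6 = 10
First share = 3 * 10 = 30
Middle share = 2 * 10 = 20
Third share = 1 * 10 = 10

20


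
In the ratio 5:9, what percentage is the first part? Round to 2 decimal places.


Total parts = 5 + 9 = 14
First part fraction = 5/14
Percentage = (5/14) * 100
= 0.357143 * 100
= 35.71%

35.71


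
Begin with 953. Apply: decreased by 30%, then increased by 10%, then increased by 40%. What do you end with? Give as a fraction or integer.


Start: 953
Step 1: decrease by 30% => multiply by 70/100
  953 * 70/100 = 6671/10
Step 2: increase by 10% => multiply by 110/100
  6671/10 * 110/100 = 73381/100
Step 3: increase by 40% => multiply by 140/100
  73381/100 * 140/100 = 513667/500
Final value = 513667/500

513667/500


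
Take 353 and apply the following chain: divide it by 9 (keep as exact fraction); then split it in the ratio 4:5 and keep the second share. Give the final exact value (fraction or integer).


Start with 353.
Step 1: Divide by 9: 353 / 9 = 353/9
Step 2: Split 4:5, second share = 353/9 * 5/9 = 1765/81
Final result = 1765/81

1765/81


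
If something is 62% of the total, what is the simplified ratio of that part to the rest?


Part = 62%, Remainder = 38%
Ratio = 62:38
GCD(62, 38) = 2
Simplify: 31:19 = 31:19

31:19


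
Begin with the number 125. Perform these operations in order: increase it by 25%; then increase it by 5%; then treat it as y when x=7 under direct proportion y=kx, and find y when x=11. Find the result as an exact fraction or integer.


Start with 125.
Step 1: Increase by 25%: 125 * 125/100 = 625/4
Step 2: Increase by 5%: 625/4 * 105/100 = 2625/16
Step 3: Direct prop: k = (2625/16)/7; new y = k*11 = 2625/16*11/7 = 4125/16
Final result = 4125/16

4125/16


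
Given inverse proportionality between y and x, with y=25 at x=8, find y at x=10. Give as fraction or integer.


Inverse proportion: y = k/x
Find k: k = 8 * 25 = 200
Compute y at x=10: y = 200/10
y = 20

20


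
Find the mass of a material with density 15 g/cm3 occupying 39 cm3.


Using mass = density * volume
Density = 15 g/cm3
Volume = 39 cm3
Mass = 15 * 39
= 585 g

585


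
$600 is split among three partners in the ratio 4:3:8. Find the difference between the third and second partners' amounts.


Total parts = 4 + 3 + 8 = 15
Value per part = 600 / 15 = 40
Shares: 4*40=160, 3*40=120, 8*40=320
Third share = 320, second share = 120
Difference = |320 - 120| = 200

200


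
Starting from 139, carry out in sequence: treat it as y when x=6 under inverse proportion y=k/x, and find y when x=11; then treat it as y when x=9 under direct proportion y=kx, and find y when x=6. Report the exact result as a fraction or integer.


Start with 139.
Step 1: Inverse prop: k = (139)*6; new y = k/11 = 139*6/11 = 834/11
Step 2: Direct prop: k = (834/11)/9; new y = k*6 = 834/11*6/9 = 556/11
Final result = 556/11

556/11


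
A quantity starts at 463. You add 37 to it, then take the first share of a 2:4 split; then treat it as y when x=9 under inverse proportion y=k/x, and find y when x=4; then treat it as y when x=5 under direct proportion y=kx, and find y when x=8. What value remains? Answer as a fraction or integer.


Start with 463.
Step 1: Add 37: 463+37=500; split 2:4 first = 500*2/6 = 500/3
Step 2: Inverse prop: k = (500/3)*9; new y = k/4 = 500/3*9/4 = 375
Step 3: Direct prop: k = (375)/5; new y = k*8 = 375*8/5 = 600
Final result = 600

600


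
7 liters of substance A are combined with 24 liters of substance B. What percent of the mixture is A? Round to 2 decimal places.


Volume of A = 7 L
Volume of B = 24 L
Total volume = 7 + 24 = 31 L
Percentage of A = (7/31) * 100
= 22.58%

22.58


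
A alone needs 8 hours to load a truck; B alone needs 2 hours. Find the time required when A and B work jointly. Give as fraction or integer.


Rate of A = 1/8 job per hour
Rate of B = 1/2 job per hour
Combined rate = 1/8 + 1/2
Find common denominator: (2 + 8)/(8*2) = 10/16
Combined rate = 5/8 job per hour
Time together = 1 / (5/8) = 8/5 hours

8/5


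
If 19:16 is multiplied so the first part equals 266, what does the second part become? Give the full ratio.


Original ratio: 19:16
First term target: 266
Scale factor = 266 / 19 = 14
Multiply second term: 16 * 14 = 224
Equivalent ratio = 266:224

266:224


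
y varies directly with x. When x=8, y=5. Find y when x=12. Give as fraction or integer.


Direct proportion: y = kx
Find k: k = 5/8 = 5/8
Compute y at x=12: y = 5/8 * 12
y = 15/2

15/2


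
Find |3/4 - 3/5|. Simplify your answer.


Simplify: 3/4 = 3/4 and 3/5 = 3/5
Find common denominator: LCD = 20
Convert: 15/20 and 12/20
Difference = |15 - 12|/20 = 3/20
Simplified = 3/20

3/20


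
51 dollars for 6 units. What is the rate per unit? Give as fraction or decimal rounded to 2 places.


Total dollars = 51
Number of units = 6
Unit rate = 51 / 6
= 8.50 dollars per unit

8.50


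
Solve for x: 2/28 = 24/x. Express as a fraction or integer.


Setting up: 2/28 = 24/x
Cross multiply: 2 * x = 28 * 24
2x = 672
x = 672/2
x = 336

336


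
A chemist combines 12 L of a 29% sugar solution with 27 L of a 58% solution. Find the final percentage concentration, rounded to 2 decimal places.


Solute in mixture 1 = 29% of 12 L = 12*29/100 = 87/25 L
Solute in mixture 2 = 58% of 27 L = 27*58/100 = 783/50 L
Total solute = 87/25 + 783/50 = 957/50 L
Total volume = 12 + 27 = 39 L
Final concentration = 957/50/39 * 100 = 49.08%

49.08


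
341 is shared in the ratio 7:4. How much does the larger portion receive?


Total parts = 7 + 4 = 11
Value per part = 341 / 11 = 31
First share = 7 * 31 = 217
Second share = 4 * 31 = 124
Larger share = 217

217


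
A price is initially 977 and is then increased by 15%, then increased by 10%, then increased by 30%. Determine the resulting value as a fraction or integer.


Start: 977
Step 1: increase by 15% => multiply by 115/100
  977 * 115/100 = 22471/20
Step 2: increase by 10% => multiply by 110/100
  22471/20 * 110/100 = 247181/200
Step 3: increase by 30% => multiply by 130/100
  247181/200 * 130/100 = 3213353/2000
Final value = 3213353/2000

3213353/2000


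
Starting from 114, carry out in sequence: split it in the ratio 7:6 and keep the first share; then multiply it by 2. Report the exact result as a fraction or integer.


Start with 114.
Step 1: Split 7:6, first share = 114 * 7/13 = 798/13
Step 2: Multiply by 2: 798/13 * 2 = 1596/13
Final result = 1596/13

1596/13


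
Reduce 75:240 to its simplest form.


Find GCD(75, 240)
GCD = 15
Divide both by 15: 75/15 = 5, 240/15 = 16
Simplified ratio = 5:16

5:16


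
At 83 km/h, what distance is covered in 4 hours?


Using distance = speed * time
Speed = 83 km/h
Time = 4 hours
Distance = 83 * 4
= 332 km

332


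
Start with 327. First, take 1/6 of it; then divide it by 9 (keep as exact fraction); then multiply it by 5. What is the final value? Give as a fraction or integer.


Start with 327.
Step 1: Take 1/6: 327 * 1/6 = 109/2
Step 2: Divide by 9: 109/2 / 9 = 109/18
Step 3: Multiply by 5: 109/18 * 5 = 545/18
Final result = 545/18

545/18


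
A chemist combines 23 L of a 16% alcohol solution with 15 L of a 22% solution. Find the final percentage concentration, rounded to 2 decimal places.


Solute in mixture 1 = 16% of 23 L = 23*16/100 = 92/25 L
Solute in mixture 2 = 22% of 15 L = 15*22/100 = 33/10 L
Total solute = 92/25 + 33/10 = 349/50 L
Total volume = 23 + 15 = 38 L
Final concentration = 349/50/38 * 100 = 18.37%

18.37


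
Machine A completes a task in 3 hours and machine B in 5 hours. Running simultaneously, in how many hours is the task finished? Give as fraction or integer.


Rate of A = 1/3 job per hour
Rate of B = 1/5 job per hour
Combined rate = 1/3 + 1/5
Find common denominator: (5 + 3)/(3*5) = 8/15
Combined rate = 8/15 job per hour
Time together = 1 / (8/15) = 15/8 hours

15/8


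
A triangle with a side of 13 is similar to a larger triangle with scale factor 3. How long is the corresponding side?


Similar triangles have proportional sides
Scale factor = 3
Smaller side = 13
Corresponding larger side = 13 * 3
= 39

39


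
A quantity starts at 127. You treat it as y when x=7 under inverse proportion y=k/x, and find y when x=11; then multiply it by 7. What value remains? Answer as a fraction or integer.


Start with 127.
Step 1: Inverse prop: k = (127)*7; new y = k/11 = 127*7/11 = 889/11
Step 2: Multiply by 7: 889/11 * 7 = 6223/11
Final result = 6223/11

6223/11


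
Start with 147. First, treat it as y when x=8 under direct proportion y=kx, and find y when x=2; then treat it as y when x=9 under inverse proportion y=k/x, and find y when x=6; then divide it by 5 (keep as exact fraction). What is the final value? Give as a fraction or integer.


Start with 147.
Step 1: Direct prop: k = (147)/8; new y = k*2 = 147*2/8 = 147/4
Step 2: Inverse prop: k = (147/4)*9; new y = k/6 = 147/4*9/6 = 441/8
Step 3: Divide by 5: 441/8 / 5 = 441/40
Final result = 441/40

441/40


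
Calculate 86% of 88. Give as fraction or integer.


Compute 86% of 88
Convert percentage: 86% = 86/100
Multiply: 88 * 86/100
= 7568/100
= 1892/25

1892/25


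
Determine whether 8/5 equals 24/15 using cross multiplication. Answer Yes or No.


Cross multiply to check 8/5 = 24/15
Left cross product: 8 * 15 = 120
Right cross product: 5 * 24 = 120
120 = 120
Equal, so proportions match => Yes

Yes


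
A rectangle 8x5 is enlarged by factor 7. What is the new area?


Original dimensions: 8 x 5
Enlargement factor = 7
New width = 8 * 7 = 56
New height = 5 * 7 = 35
New area = 56 * 35 = 1960

1960


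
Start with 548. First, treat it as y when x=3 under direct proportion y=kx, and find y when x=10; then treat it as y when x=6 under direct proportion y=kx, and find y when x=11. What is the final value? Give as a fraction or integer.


Start with 548.
Step 1: Direct prop: k = (548)/3; new y = k*10 = 548*10/3 = 5480/3
Step 2: Direct prop: k = (5480/3)/6; new y = k*11 = 5480/3*11/6 = 30140/9
Final result = 30140/9

30140/9


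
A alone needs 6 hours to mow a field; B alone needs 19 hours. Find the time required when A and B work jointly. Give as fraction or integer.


Rate of A = 1/6 job per hour
Rate of B = 1/19 job per hour
Combined rate = 1/6 + 1/19
Find common denominator: (19 + 6)/(6*19) = 25/114
Combined rate = 25/114 job per hour
Time together = 1 / (25/114) = 114/25 hours

114/25


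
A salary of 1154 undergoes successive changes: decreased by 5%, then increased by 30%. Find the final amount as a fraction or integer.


Start: 1154
Step 1: decrease by 5% => multiply by 95/100
  1154 * 95/100 = 10963/10
Step 2: increase by 30% => multiply by 130/100
  10963/10 * 130/100 = 142519/100
Final value = 142519/100

142519/100


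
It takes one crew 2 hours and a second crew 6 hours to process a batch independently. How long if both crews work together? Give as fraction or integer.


Rate of A = 1/2 job per hour
Rate of B = 1/6 job per hour
Combined rate = 1/2 + 1/6
Find common denominator: (6 + 2)/(2*6) = 8/12
Combined rate = 2/3 job per hour
Time together = 1 / (2/3) = 3/2 hours

3/2


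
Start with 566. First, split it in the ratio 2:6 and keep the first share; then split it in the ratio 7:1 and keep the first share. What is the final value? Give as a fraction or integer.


Start with 566.
Step 1: Split 2:6, first share = 566 * 2/8 = 283/2
Step 2: Split 7:1, first share = 283/2 * 7/8 = 1981/16
Final result = 1981/16

1981/16


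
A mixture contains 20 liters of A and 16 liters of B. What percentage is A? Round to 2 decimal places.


Volume of A = 20 L
Volume of B = 16 L
Total volume = 20 + 16 = 36 L
Percentage of A = (20/36) * 100
= 55.56%

55.56


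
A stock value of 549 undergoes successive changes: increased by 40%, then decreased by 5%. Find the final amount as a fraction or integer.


Start: 549
Step 1: increase by 40% => multiply by 140/100
  549 * 140/100 = 3843/5
Step 2: decrease by 5% => multiply by 95/100
  3843/5 * 95/100 = 73017/100
Final value = 73017/100

73017/100


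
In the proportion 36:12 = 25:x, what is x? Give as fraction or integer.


Setting up: 36/12 = 25/x
Cross multiply: 36 * x = 12 * 25
36x = 300
x = 300/36
x = 25/3

25/3


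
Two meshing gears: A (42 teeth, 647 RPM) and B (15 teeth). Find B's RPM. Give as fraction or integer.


Gear ratio: teeth_A * RPM_A = teeth_B * RPM_B
42 * 647 = 15 * RPM_B
27174 = 15 * RPM_B
RPM_B = 27174 / 15
RPM_B = 9058/5

9058/5


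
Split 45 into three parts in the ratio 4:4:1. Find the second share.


Ratio = 4:4:1
Total parts = 4 + 4 + 1 = 9
Value per part = 45 / 9 = 5
First share = 4 * 5 = 20
Middle share = 4 * 5 = 20
Third share = 1 * 5 = 5

20


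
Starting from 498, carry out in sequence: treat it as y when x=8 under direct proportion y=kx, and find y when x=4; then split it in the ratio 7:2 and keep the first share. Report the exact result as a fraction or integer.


Start with 498.
Step 1: Direct prop: k = (498)/8; new y = k*4 = 498*4/8 = 249
Step 2: Split 7:2, first share = 249 * 7/9 = 581/3
Final result = 581/3

581/3


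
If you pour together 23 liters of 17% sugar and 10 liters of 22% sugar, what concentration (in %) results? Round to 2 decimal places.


Solute in mixture 1 = 17% of 23 L = 23*17/100 = 391/100 L
Solute in mixture 2 = 22% of 10 L = 10*22/100 = 11/5 L
Total solute = 391/100 + 11/5 = 611/100 L
Total volume = 23 + 10 = 33 L
Final concentration = 611/100/33 * 100 = 18.52%

18.52


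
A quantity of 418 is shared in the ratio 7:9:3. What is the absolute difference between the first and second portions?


Total parts = 7 + 9 + 3 = 19
Value per part = 418 / 19 = 22
Shares: 7*22=154, 9*22=198, 3*22=66
First share = 154, second share = 198
Difference = |154 - 198| = 44

44


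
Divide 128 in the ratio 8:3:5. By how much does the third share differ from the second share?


Total parts = 8 + 3 + 5 = 16
Value per part = 128 / 16 = 8
Shares: 8*8=64, 3*8=24, 5*8=40
Third share = 40, second share = 24
Difference = |40 - 24| = 16

16


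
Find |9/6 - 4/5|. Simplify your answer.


Simplify: 9/6 = 3/2 and 4/5 = 4/5
Find common denominator: LCD = 10
Convert: 15/10 and 8/10
Difference = |15 - 8|/10 = 7/10
Simplified = 7/10

7/10


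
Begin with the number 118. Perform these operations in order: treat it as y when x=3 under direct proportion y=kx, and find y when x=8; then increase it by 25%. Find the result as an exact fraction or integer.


Start with 118.
Step 1: Direct prop: k = (118)/3; new y = k*8 = 118*8/3 = 944/3
Step 2: Increase by 25%: 944/3 * 125/100 = 1180/3
Final result = 1180/3

1180/3


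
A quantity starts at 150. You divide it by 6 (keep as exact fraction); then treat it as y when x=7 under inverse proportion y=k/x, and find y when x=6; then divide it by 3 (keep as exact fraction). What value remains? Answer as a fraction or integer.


Start with 150.
Step 1: Divide by 6: 150 / 6 = 25
Step 2: Inverse prop: k = (25)*7; new y = k/6 = 25*7/6 = 175/6
Step 3: Divide by 3: 175/6 / 3 = 175/18
Final result = 175/18

175/18


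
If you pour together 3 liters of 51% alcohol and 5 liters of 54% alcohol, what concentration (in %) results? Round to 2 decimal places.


Solute in mixture 1 = 51% of 3 L = 3*51/100 = 153/100 L
Solute in mixture 2 = 54% of 5 L = 5*54/100 = 27/10 L
Total solute = 153/100 + 27/10 = 423/100 L
Total volume = 3 + 5 = 8 L
Final concentration = 423/100/8 * 100 = 52.88%

52.88


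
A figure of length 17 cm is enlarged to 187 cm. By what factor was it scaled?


Original length = 17 cm
Scaled length = 187 cm
Scale factor = 187 / 17
= 11

11


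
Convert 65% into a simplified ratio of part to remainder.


Part = 65%, Remainder = 35%
Ratio = 65:35
GCD(65, 35) = 5
Simplify: 13:7 = 13:7

13:7


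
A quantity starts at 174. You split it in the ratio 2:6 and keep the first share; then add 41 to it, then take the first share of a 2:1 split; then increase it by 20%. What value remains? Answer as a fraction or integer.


Start with 174.
Step 1: Split 2:6, first share = 174 * 2/8 = 87/2
Step 2: Add 41: 87/2+41=169/2; split 2:1 first = 169/2*2/3 = 169/3
Step 3: Increase by 20%: 169/3 * 120/100 = 338/5
Final result = 338/5

338/5


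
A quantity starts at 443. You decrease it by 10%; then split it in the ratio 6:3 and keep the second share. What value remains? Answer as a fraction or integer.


Start with 443.
Step 1: Decrease by 10%: 443 * 90/100 = 3987/10
Step 2: Split 6:3, second share = 3987/10 * 3/9 = 1329/10
Final result = 1329/10

1329/10


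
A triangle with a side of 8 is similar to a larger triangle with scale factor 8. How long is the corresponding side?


Similar triangles have proportional sides
Scale factor = 8
Smaller side = 8
Corresponding larger side = 8 * 8
= 64

64


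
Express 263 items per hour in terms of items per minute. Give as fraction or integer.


Converting from per hour to per minute
Rate = 263 items per hour
Divide by 60: 263/60
= 263/60 items per minute

263/60


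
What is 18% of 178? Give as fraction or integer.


Compute 18% of 178
Convert percentage: 18% = 18/100
Multiply: 178 * 18/100
= 3204/100
= 801/25

801/25


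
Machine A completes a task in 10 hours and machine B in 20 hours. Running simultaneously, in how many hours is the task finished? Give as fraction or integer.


Rate of A = 1/10 job per hour
Rate of B = 1/20 job per hour
Combined rate = 1/10 + 1/20
Find common denominator: (20 + 10)/(10*20) = 30/200
Combined rate = 3/20 job per hour
Time together = 1 / (3/20) = 20/3 hours

20/3


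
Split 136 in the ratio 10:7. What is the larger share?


Total parts = 10 + 7 = 17
Value per part = 136 / 17 = 8
First share = 10 * 8 = 80
Second share = 7 * 8 = 56
Larger share = 80

80


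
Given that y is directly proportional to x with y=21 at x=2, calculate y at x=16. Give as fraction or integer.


Direct proportion: y = kx
Find k: k = 21/2 = 21/2
Compute y at x=16: y = 21/2 * 16
y = 168

168


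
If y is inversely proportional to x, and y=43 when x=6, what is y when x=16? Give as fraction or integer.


Inverse proportion: y = k/x
Find k: k = 6 * 43 = 258
Compute y at x=16: y = 258/16
y = 129/8

129/8
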